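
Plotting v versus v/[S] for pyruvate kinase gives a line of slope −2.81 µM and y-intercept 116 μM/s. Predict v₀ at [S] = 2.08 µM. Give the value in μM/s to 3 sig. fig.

In the Eadie–Hofstee form v = Vmax − Km·(v/[S]), the slope is −Km and the intercept is Vmax, so Km = 2.81 µM and Vmax = 116 μM/s.
v = 116 × 2.08/(2.81 + 2.08) = 49.3 μM/s.

49.3 μM/s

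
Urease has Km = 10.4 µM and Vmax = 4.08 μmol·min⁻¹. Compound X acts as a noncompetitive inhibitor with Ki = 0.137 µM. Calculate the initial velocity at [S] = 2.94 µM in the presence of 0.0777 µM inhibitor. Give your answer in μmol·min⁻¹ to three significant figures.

0.574 μmol·min⁻¹

With α = 1 + [I]/Ki = 1 + 0.0777/0.137 = 1.567, the noncompetitive rate law is v = (Vmax/α)·[S] / (Km + [S]).
v = (4.08/1.567)×2.94 / (10.4 + 2.94) = 7.654/13.34 = 0.574 μmol·min⁻¹.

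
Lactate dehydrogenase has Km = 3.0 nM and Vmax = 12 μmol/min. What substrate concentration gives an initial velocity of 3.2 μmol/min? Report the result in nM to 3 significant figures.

1.09 nM

Rearranging v = Vmax[S]/(Km+[S]) gives [S] = Km·v/(Vmax − v).
[S] = 3.0 × 3.2 / (12 − 3.2) = 9.600/8.800 = 1.09 nM.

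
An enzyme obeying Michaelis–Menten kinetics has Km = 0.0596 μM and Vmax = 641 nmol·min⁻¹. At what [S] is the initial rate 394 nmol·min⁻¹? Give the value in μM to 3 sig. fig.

0.0951 μM

The required fractional saturation is v/Vmax = 394/641 = 0.6147.
Then [S]/(Km+[S]) = 0.6147 ⇒ [S] = 0.0596 × 0.6147/(1 − 0.6147) = 0.0951 μM.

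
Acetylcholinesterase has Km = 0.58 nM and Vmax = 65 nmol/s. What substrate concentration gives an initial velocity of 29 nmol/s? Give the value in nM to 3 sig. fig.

Rearranging v = Vmax[S]/(Km+[S]) gives [S] = Km·v/(Vmax − v).
[S] = 0.58 × 29 / (65 − 29) = 16.82/36.00 = 0.467 nM.

0.467 nM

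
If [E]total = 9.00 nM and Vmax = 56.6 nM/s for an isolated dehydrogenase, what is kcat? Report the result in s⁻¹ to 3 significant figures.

kcat = Vmax/[E]total = 56.6 nM/s / 9.00 nM = 6.29 s⁻¹.

6.29 s⁻¹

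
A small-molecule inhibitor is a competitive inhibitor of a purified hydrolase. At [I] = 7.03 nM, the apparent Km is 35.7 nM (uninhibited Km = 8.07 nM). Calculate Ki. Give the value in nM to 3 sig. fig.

Competitive: Km,app = α·Km with α = 1 + [I]/Ki.
α = Km,app/Km = 35.7/8.07 = 4.424.
Since α = 1 + [I]/Ki, [I]/Ki = 4.424 − 1 = 3.424 and Ki = 7.03/3.424 = 2.05 nM.

2.05 nM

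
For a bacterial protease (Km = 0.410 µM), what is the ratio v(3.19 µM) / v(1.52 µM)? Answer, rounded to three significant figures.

1.13

Since Vmax cancels, v₂/v₁ = [S]₂(Km+[S]₁) / [S]₁(Km+[S]₂).
= 3.19×(0.410+1.52) / (1.52×(0.410+3.19)) = 6.157/5.472 = 1.13.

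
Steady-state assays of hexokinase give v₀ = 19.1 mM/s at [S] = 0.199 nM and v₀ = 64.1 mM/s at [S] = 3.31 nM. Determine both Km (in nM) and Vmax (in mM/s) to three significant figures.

Km = 0.587 nM; Vmax = 75.5 mM/s

From v = Vmax[S]/(Km+[S]), each point gives Vmax = v(Km+[S])/[S].
Equating: 19.1(Km+0.199)/0.199 = 64.1(Km+3.31)/3.31.
95.98·Km + 19.1 = 19.37·Km + 64.1, so (95.98 − 19.37)·Km = 64.1 − 19.1.
Km = 45.00/76.61 = 0.587 nM; then Vmax = 19.1(0.587+0.199)/0.199 = 75.5 mM/s.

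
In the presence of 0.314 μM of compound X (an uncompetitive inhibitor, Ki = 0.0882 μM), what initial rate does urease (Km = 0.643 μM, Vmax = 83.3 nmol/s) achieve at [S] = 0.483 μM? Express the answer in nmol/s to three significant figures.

α = 1 + [I]/Ki = 1 + 0.314/0.0882 = 4.560.
For an uncompetitive inhibitor, both parameters are divided by α, giving Vmax/α and Km/α: Km,app = 0.141 μM, Vmax,app = 18.3 nmol/s.
v = Vmax,app·[S]/(Km,app + [S]) = 18.3 × 0.483/(0.141 + 0.483) = 14.1 nmol/s.

14.1 nmol/s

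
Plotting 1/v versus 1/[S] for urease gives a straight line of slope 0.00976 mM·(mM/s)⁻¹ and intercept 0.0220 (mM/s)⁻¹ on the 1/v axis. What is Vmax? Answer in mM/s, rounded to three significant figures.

The y-intercept of a Lineweaver–Burk plot equals 1/Vmax, so Vmax = 1/0.0220 = 45.5 mM/s.

45.5 mM/s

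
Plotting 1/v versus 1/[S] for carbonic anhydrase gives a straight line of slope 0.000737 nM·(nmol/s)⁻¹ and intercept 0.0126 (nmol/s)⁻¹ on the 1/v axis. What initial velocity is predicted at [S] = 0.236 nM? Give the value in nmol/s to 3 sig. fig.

The y-intercept is 1/Vmax, so Vmax = 1/0.0126 = 79.4 nmol/s.
The slope is Km/Vmax, so Km = 0.000737 × 79.4 = 0.0585 nM.
Then v = 79.4 × 0.236/(0.0585 + 0.236) = 63.6 nmol/s.

63.6 nmol/s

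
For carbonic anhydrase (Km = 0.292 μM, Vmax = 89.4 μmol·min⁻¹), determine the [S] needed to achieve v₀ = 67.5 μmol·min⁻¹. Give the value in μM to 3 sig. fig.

The required fractional saturation is v/Vmax = 67.5/89.4 = 0.7550.
Then [S]/(Km+[S]) = 0.7550 ⇒ [S] = 0.292 × 0.7550/(1 − 0.7550) = 0.900 μM.

0.900 μM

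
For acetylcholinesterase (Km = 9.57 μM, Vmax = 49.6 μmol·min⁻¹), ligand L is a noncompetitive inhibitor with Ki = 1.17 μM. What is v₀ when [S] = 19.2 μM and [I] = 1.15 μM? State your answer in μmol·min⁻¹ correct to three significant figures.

16.7 μmol·min⁻¹

With α = 1 + [I]/Ki = 1 + 1.15/1.17 = 1.983, the noncompetitive rate law is v = (Vmax/α)·[S] / (Km + [S]).
v = (49.6/1.983)×19.2 / (9.57 + 19.2) = 480.3/28.77 = 16.7 μmol·min⁻¹.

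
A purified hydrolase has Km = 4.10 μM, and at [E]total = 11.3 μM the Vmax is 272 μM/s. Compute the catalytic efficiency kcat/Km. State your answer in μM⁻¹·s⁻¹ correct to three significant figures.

5.87 μM⁻¹·s⁻¹

kcat = Vmax/[E]total = 272/11.3 = 24.1 s⁻¹.
kcat/Km = 24.1/4.10 = 5.87 μM⁻¹·s⁻¹.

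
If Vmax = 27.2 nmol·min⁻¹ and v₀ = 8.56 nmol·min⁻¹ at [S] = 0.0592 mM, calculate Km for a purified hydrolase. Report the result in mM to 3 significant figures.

From v = Vmax[S]/(Km+[S]), Km = [S](Vmax − v)/v.
Km = 0.0592 × (27.2 − 8.56) / 8.56 = 1.103/8.56 = 0.129 mM.

0.129 mM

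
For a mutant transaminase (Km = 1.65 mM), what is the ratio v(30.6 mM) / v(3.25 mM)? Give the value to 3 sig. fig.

1.43

The fractional saturations are [S]/(Km+[S]) = 3.25/4.900 = 0.6633 and 30.6/32.25 = 0.9488.
v₂/v₁ is just their ratio: 0.9488/0.6633 = 1.43.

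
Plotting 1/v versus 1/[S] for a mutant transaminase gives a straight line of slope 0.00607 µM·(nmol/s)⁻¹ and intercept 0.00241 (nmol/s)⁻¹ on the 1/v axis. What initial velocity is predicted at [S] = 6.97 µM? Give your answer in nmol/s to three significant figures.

The y-intercept is 1/Vmax, so Vmax = 1/0.00241 = 415 nmol/s.
The slope is Km/Vmax, so Km = 0.00607 × 415 = 2.52 µM.
Then v = 415 × 6.97/(2.52 + 6.97) = 305 nmol/s.

305 nmol/s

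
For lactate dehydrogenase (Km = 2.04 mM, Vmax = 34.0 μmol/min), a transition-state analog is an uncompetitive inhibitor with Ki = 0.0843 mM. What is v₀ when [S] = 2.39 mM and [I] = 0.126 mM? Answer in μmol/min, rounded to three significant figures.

α = 1 + [I]/Ki = 1 + 0.126/0.0843 = 2.495.
For an uncompetitive inhibitor, both parameters are divided by α, giving Vmax/α and Km/α: Km,app = 0.818 mM, Vmax,app = 13.6 μmol/min.
v = Vmax,app·[S]/(Km,app + [S]) = 13.6 × 2.39/(0.818 + 2.39) = 10.2 μmol/min.

10.2 μmol/min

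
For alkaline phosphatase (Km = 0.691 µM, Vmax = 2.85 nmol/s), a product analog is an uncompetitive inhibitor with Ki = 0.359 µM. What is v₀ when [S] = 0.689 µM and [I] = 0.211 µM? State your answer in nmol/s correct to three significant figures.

α = 1 + [I]/Ki = 1 + 0.211/0.359 = 1.588.
For an uncompetitive inhibitor, both parameters are divided by α, giving Vmax/α and Km/α: Km,app = 0.435 µM, Vmax,app = 1.80 nmol/s.
v = Vmax,app·[S]/(Km,app + [S]) = 1.80 × 0.689/(0.435 + 0.689) = 1.10 nmol/s.

1.10 nmol/s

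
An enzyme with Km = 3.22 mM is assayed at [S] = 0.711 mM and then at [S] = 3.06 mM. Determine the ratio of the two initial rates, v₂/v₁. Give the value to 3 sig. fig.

Since Vmax cancels, v₂/v₁ = [S]₂(Km+[S]₁) / [S]₁(Km+[S]₂).
= 3.06×(3.22+0.711) / (0.711×(3.22+3.06)) = 12.03/4.465 = 2.69.

2.69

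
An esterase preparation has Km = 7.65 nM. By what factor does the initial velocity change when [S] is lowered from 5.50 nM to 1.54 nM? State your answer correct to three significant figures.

0.401

Since Vmax cancels, v₂/v₁ = [S]₂(Km+[S]₁) / [S]₁(Km+[S]₂).
= 1.54×(7.65+5.50) / (5.50×(7.65+1.54)) = 20.25/50.55 = 0.401.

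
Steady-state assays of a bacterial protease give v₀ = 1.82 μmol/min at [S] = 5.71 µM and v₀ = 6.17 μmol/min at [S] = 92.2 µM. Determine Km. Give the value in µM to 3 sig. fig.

From v = Vmax[S]/(Km+[S]), each point gives Vmax = v(Km+[S])/[S].
Equating: 1.82(Km+5.71)/5.71 = 6.17(Km+92.2)/92.2.
0.3187·Km + 1.82 = 0.06692·Km + 6.17, so (0.3187 − 0.06692)·Km = 6.17 − 1.82.
Km = 4.350/0.2518 = 17.3 µM; then Vmax = 1.82(17.3+5.71)/5.71 = 7.33 μmol/min.

17.3 µM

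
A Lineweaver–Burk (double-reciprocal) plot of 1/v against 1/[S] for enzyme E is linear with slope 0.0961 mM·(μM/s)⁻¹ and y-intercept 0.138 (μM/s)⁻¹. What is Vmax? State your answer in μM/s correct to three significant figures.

7.25 μM/s

The y-intercept of a Lineweaver–Burk plot equals 1/Vmax, so Vmax = 1/0.138 = 7.25 μM/s.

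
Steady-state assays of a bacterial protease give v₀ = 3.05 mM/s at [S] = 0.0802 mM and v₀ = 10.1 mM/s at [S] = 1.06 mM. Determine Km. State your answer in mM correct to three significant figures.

0.247 mM

From v = Vmax[S]/(Km+[S]), each point gives Vmax = v(Km+[S])/[S].
Equating: 3.05(Km+0.0802)/0.0802 = 10.1(Km+1.06)/1.06.
38.03·Km + 3.05 = 9.528·Km + 10.1, so (38.03 − 9.528)·Km = 10.1 − 3.05.
Km = 7.050/28.50 = 0.247 mM; then Vmax = 3.05(0.247+0.0802)/0.0802 = 12.5 mM/s.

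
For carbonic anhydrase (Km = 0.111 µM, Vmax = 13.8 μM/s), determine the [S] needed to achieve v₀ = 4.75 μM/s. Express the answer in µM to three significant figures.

The required fractional saturation is v/Vmax = 4.75/13.8 = 0.3442.
Then [S]/(Km+[S]) = 0.3442 ⇒ [S] = 0.111 × 0.3442/(1 − 0.3442) = 0.0583 µM.

0.0583 µM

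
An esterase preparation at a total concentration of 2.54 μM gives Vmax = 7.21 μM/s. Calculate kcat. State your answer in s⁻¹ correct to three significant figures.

2.84 s⁻¹

kcat = Vmax/[E]total = 7.21 μM/s / 2.54 μM = 2.84 s⁻¹.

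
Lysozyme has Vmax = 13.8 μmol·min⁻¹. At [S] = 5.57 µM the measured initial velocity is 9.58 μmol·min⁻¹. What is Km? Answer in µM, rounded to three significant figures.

v/Vmax = 9.58/13.8 = 0.6942 = [S]/(Km+[S]).
So Km + [S] = [S]/0.6942 = 8.024 µM, giving Km = 8.024 − 5.57 = 2.45 µM.

2.45 µM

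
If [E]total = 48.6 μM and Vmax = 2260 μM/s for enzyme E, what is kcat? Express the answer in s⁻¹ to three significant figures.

46.5 s⁻¹

kcat = Vmax/[E]total = 2260 μM/s / 48.6 μM = 46.5 s⁻¹.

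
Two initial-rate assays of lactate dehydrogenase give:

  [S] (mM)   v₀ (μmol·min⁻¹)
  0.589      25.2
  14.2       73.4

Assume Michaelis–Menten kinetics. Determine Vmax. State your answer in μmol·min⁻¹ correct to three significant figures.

In reciprocal form, 1/v = (Km/Vmax)·(1/[S]) + 1/Vmax. The two points give (1/[S], 1/v) = (1.698, 0.03968) and (0.07042, 0.01362).
Slope = (0.03968 − 0.01362)/(1.698 − 0.07042) = 0.01601; intercept = 0.03968 − 0.01601×1.698 = 0.01250.
Vmax = 1/intercept = 80.0 μmol·min⁻¹; Km = slope × Vmax = 0.01601 × 80.0 = 1.28 mM.

80.0 μmol·min⁻¹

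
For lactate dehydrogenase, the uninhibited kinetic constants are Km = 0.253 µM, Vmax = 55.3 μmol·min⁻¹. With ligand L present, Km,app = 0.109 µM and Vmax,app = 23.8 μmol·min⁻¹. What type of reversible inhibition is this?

Both Km and Vmax decrease by the same factor (~2.32-fold) — characteristic of uncompetitive inhibition.

uncompetitive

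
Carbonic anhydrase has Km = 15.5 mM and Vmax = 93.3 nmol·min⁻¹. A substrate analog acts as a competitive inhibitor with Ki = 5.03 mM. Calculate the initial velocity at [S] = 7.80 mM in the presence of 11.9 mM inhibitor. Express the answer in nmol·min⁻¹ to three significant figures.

12.1 nmol·min⁻¹

With α = 1 + [I]/Ki = 1 + 11.9/5.03 = 3.366, the competitive rate law is v = Vmax[S] / (αKm + [S]).
v = 93.3×7.80 / (3.366×15.5 + 7.80) = 727.7/59.97 = 12.1 nmol·min⁻¹.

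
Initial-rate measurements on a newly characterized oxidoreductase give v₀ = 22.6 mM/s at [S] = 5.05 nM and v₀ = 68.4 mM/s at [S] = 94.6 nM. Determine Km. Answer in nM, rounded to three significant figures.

12.2 nM

From v = Vmax[S]/(Km+[S]), each point gives Vmax = v(Km+[S])/[S].
Equating: 22.6(Km+5.05)/5.05 = 68.4(Km+94.6)/94.6.
4.475·Km + 22.6 = 0.7230·Km + 68.4, so (4.475 − 0.7230)·Km = 68.4 − 22.6.
Km = 45.80/3.752 = 12.2 nM; then Vmax = 22.6(12.2+5.05)/5.05 = 77.2 mM/s.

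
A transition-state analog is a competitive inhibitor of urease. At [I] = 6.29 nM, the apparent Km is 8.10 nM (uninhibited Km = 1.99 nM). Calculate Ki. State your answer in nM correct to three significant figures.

Competitive: Km,app = α·Km with α = 1 + [I]/Ki.
α = Km,app/Km = 8.10/1.99 = 4.070.
Since α = 1 + [I]/Ki, [I]/Ki = 4.070 − 1 = 3.070 and Ki = 6.29/3.070 = 2.05 nM.

2.05 nM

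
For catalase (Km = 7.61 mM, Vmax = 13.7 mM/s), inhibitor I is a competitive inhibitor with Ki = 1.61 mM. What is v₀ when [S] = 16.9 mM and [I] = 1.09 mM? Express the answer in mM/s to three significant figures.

With α = 1 + [I]/Ki = 1 + 1.09/1.61 = 1.677, the competitive rate law is v = Vmax[S] / (αKm + [S]).
v = 13.7×16.9 / (1.677×7.61 + 16.9) = 231.5/29.66 = 7.81 mM/s.

7.81 mM/s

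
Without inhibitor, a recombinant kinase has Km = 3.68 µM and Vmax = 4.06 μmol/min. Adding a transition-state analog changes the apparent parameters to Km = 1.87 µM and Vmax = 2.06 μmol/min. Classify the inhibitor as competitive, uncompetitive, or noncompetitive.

Both Km and Vmax decrease by the same factor (~1.97-fold) — characteristic of uncompetitive inhibition.

uncompetitive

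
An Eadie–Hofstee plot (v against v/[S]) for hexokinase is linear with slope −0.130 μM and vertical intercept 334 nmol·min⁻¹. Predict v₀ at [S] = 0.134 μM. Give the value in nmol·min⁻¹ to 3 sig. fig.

In the Eadie–Hofstee form v = Vmax − Km·(v/[S]), the slope is −Km and the intercept is Vmax, so Km = 0.130 μM and Vmax = 334 nmol·min⁻¹.
v = 334 × 0.134/(0.130 + 0.134) = 170 nmol·min⁻¹.

170 nmol·min⁻¹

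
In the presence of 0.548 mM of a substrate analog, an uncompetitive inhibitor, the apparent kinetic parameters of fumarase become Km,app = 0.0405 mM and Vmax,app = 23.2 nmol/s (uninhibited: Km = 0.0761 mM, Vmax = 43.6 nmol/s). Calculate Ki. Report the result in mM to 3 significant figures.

Uncompetitive: Vmax,app = Vmax/α (and Km,app = Km/α) with α = 1 + [I]/Ki.
α = Vmax/Vmax,app = 43.6/23.2 = 1.879.
Ki = [I]/(α − 1) = 0.548/0.8793 = 0.623 mM.

0.623 mM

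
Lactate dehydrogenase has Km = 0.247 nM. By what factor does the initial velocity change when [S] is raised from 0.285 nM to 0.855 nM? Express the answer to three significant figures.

The fractional saturations are [S]/(Km+[S]) = 0.285/0.5320 = 0.5357 and 0.855/1.102 = 0.7759.
v₂/v₁ is just their ratio: 0.7759/0.5357 = 1.45.

1.45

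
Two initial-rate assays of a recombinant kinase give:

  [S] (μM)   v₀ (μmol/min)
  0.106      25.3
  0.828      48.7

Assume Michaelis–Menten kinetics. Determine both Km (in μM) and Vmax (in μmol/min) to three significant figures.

Km = 0.130 μM; Vmax = 56.4 μmol/min

In reciprocal form, 1/v = (Km/Vmax)·(1/[S]) + 1/Vmax. The two points give (1/[S], 1/v) = (9.434, 0.03953) and (1.208, 0.02053).
Slope = (0.03953 − 0.02053)/(9.434 − 1.208) = 0.002309; intercept = 0.03953 − 0.002309×9.434 = 0.01775.
Vmax = 1/intercept = 56.4 μmol/min; Km = slope × Vmax = 0.002309 × 56.4 = 0.130 μM.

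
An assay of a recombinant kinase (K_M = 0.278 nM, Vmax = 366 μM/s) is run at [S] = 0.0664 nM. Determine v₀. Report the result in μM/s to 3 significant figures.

70.6 μM/s

[S]/(Km+[S]) = 0.0664/0.3444 = 0.1928, the fractional saturation.
v = 0.1928 × Vmax = 0.1928 × 366 = 70.6 μM/s.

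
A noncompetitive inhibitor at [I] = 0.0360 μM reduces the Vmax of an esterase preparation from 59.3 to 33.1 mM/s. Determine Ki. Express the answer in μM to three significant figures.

0.0455 μM

Noncompetitive: Vmax,app = Vmax/α with α = 1 + [I]/Ki.
α = Vmax/Vmax,app = 59.3/33.1 = 1.792.
Ki = [I]/(α − 1) = 0.0360/0.7915 = 0.0455 μM.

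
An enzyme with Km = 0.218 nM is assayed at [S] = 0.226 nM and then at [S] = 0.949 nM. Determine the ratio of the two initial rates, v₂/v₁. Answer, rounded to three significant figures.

1.60

The fractional saturations are [S]/(Km+[S]) = 0.226/0.4440 = 0.5090 and 0.949/1.167 = 0.8132.
v₂/v₁ is just their ratio: 0.8132/0.5090 = 1.60.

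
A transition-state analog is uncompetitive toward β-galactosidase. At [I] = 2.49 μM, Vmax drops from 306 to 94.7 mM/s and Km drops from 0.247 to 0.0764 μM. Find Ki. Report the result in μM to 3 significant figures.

Uncompetitive: Vmax,app = Vmax/α (and Km,app = Km/α) with α = 1 + [I]/Ki.
α = Vmax/Vmax,app = 306/94.7 = 3.231.
Since α = 1 + [I]/Ki, [I]/Ki = 3.231 − 1 = 2.231 and Ki = 2.49/2.231 = 1.12 μM.

1.12 μM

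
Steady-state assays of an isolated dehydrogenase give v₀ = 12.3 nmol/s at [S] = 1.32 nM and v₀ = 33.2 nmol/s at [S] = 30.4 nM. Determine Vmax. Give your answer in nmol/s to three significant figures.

From v = Vmax[S]/(Km+[S]), each point gives Vmax = v(Km+[S])/[S].
Equating: 12.3(Km+1.32)/1.32 = 33.2(Km+30.4)/30.4.
9.318·Km + 12.3 = 1.092·Km + 33.2, so (9.318 − 1.092)·Km = 33.2 − 12.3.
Km = 20.90/8.226 = 2.54 nM; then Vmax = 12.3(2.54+1.32)/1.32 = 36.0 nmol/s.

36.0 nmol/s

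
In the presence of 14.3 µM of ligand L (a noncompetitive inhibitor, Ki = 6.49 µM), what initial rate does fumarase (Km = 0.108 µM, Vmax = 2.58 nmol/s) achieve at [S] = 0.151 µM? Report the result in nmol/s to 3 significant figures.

0.470 nmol/s

With α = 1 + [I]/Ki = 1 + 14.3/6.49 = 3.203, the noncompetitive rate law is v = (Vmax/α)·[S] / (Km + [S]).
v = (2.58/3.203)×0.151 / (0.108 + 0.151) = 0.1216/0.2590 = 0.470 nmol/s.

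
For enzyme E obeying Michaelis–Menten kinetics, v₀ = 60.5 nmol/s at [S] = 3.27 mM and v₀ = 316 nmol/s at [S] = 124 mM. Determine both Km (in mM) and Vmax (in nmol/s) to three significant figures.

From v = Vmax[S]/(Km+[S]), each point gives Vmax = v(Km+[S])/[S].
Equating: 60.5(Km+3.27)/3.27 = 316(Km+124)/124.
18.50·Km + 60.5 = 2.548·Km + 316, so (18.50 − 2.548)·Km = 316 − 60.5.
Km = 255.5/15.95 = 16.0 mM; then Vmax = 60.5(16.0+3.27)/3.27 = 357 nmol/s.

Km = 16.0 mM; Vmax = 357 nmol/s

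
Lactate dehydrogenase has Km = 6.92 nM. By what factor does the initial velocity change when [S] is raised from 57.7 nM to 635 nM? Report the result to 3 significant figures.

1.11

Since Vmax cancels, v₂/v₁ = [S]₂(Km+[S]₁) / [S]₁(Km+[S]₂).
= 635×(6.92+57.7) / (57.7×(6.92+635)) = 41030/37040 = 1.11.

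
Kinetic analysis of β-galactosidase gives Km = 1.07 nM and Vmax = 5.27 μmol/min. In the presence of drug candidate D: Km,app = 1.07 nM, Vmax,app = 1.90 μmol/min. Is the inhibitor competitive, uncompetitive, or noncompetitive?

noncompetitive

Vmax decreases (5.27 → 1.90 μmol/min) while Km is unchanged — pure noncompetitive inhibition.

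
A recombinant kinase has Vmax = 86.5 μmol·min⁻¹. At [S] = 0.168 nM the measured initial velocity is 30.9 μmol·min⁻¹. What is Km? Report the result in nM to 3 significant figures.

0.302 nM

v/Vmax = 30.9/86.5 = 0.3572 = [S]/(Km+[S]).
So Km + [S] = [S]/0.3572 = 0.4703 nM, giving Km = 0.4703 − 0.168 = 0.302 nM.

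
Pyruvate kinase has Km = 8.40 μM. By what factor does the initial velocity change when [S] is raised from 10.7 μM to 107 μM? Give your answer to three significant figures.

The fractional saturations are [S]/(Km+[S]) = 10.7/19.10 = 0.5602 and 107/115.4 = 0.9272.
v₂/v₁ is just their ratio: 0.9272/0.5602 = 1.66.

1.66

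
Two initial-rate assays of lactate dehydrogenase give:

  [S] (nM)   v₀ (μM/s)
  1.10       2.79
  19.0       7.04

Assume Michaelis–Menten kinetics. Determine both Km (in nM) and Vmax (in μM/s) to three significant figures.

Km = 1.96 nM; Vmax = 7.77 μM/s

From v = Vmax[S]/(Km+[S]), each point gives Vmax = v(Km+[S])/[S].
Equating: 2.79(Km+1.10)/1.10 = 7.04(Km+19.0)/19.0.
2.536·Km + 2.79 = 0.3705·Km + 7.04, so (2.536 − 0.3705)·Km = 7.04 − 2.79.
Km = 4.250/2.166 = 1.96 nM; then Vmax = 2.79(1.96+1.10)/1.10 = 7.77 μM/s.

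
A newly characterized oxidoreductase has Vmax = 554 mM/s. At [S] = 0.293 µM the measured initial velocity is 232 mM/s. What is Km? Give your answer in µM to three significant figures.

0.407 µM

v/Vmax = 232/554 = 0.4188 = [S]/(Km+[S]).
So Km + [S] = [S]/0.4188 = 0.6997 µM, giving Km = 0.6997 − 0.293 = 0.407 µM.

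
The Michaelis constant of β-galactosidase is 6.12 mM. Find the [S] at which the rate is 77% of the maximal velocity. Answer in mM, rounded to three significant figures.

20.5 mM

v/Vmax = [S]/(Km+[S]) = 0.77, so [S] = Km·0.77/(1 − 0.77) = 6.12 × 3.348.
[S] = 20.5 mM.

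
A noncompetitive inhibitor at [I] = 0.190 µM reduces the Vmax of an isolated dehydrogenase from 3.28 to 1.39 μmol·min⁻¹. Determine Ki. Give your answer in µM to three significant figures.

0.140 µM

Noncompetitive: Vmax,app = Vmax/α with α = 1 + [I]/Ki.
α = Vmax/Vmax,app = 3.28/1.39 = 2.360.
Since α = 1 + [I]/Ki, [I]/Ki = 2.360 − 1 = 1.360 and Ki = 0.190/1.360 = 0.140 µM.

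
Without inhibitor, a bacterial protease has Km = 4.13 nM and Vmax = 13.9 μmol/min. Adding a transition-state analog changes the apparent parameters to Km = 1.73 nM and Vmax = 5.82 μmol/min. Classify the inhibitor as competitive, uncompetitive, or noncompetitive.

Both Km and Vmax decrease by the same factor (~2.39-fold) — characteristic of uncompetitive inhibition.

uncompetitive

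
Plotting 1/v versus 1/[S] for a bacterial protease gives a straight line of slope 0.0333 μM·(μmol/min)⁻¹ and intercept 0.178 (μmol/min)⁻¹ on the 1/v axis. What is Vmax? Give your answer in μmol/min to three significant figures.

5.62 μmol/min

The y-intercept of a Lineweaver–Burk plot equals 1/Vmax, so Vmax = 1/0.178 = 5.62 μmol/min.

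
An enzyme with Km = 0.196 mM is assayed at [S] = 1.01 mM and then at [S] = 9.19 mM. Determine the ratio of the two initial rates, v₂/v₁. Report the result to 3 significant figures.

1.17

Since Vmax cancels, v₂/v₁ = [S]₂(Km+[S]₁) / [S]₁(Km+[S]₂).
= 9.19×(0.196+1.01) / (1.01×(0.196+9.19)) = 11.08/9.480 = 1.17.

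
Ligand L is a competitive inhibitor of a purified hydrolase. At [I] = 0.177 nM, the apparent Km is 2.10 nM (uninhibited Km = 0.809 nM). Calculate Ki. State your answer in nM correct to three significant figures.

Competitive: Km,app = α·Km with α = 1 + [I]/Ki.
α = Km,app/Km = 2.10/0.809 = 2.596.
Ki = [I]/(α − 1) = 0.177/1.596 = 0.111 nM.

0.111 nM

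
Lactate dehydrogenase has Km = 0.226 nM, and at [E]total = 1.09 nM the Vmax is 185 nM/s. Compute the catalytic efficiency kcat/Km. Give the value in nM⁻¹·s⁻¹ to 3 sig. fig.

751 nM⁻¹·s⁻¹

kcat = Vmax/[E]total = 185/1.09 = 170 s⁻¹.
kcat/Km = 170/0.226 = 751 nM⁻¹·s⁻¹.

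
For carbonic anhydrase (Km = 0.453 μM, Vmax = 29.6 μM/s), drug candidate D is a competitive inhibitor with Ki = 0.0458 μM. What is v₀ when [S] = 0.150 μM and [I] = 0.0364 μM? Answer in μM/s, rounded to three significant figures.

With α = 1 + [I]/Ki = 1 + 0.0364/0.0458 = 1.795, the competitive rate law is v = Vmax[S] / (αKm + [S]).
v = 29.6×0.150 / (1.795×0.453 + 0.150) = 4.440/0.9630 = 4.61 μM/s.

4.61 μM/s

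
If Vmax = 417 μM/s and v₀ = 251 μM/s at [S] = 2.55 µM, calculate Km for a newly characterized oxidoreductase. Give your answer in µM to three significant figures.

From v = Vmax[S]/(Km+[S]), Km = [S](Vmax − v)/v.
Km = 2.55 × (417 − 251) / 251 = 423.3/251 = 1.69 µM.

1.69 µM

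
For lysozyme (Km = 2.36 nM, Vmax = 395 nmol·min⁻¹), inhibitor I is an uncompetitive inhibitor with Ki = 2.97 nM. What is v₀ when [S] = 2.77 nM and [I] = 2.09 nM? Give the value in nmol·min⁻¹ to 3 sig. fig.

155 nmol·min⁻¹

With α = 1 + [I]/Ki = 1 + 2.09/2.97 = 1.704, the uncompetitive rate law is v = (Vmax/α)·[S] / (Km/α + [S]).
v = (395/1.704)×2.77 / (2.36/1.704 + 2.77) = 642.2/4.155 = 155 nmol·min⁻¹.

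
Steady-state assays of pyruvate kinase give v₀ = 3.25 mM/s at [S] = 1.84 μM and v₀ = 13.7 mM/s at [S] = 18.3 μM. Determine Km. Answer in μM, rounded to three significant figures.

10.3 μM

In reciprocal form, 1/v = (Km/Vmax)·(1/[S]) + 1/Vmax. The two points give (1/[S], 1/v) = (0.5435, 0.3077) and (0.05464, 0.07299).
Slope = (0.3077 − 0.07299)/(0.5435 − 0.05464) = 0.4801; intercept = 0.3077 − 0.4801×0.5435 = 0.04676.
Vmax = 1/intercept = 21.4 mM/s; Km = slope × Vmax = 0.4801 × 21.4 = 10.3 μM.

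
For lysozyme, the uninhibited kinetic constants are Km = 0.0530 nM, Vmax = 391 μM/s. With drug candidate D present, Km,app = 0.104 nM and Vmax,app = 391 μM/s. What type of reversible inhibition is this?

competitive

Km increases (0.0530 → 0.104 nM) while Vmax is unchanged — the hallmark of competitive inhibition.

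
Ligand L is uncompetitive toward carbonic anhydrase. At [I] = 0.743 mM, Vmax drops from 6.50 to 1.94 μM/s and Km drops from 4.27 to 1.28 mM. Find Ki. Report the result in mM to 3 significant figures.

0.316 mM

Uncompetitive: Vmax,app = Vmax/α (and Km,app = Km/α) with α = 1 + [I]/Ki.
α = Vmax/Vmax,app = 6.50/1.94 = 3.351.
Ki = [I]/(α − 1) = 0.743/2.351 = 0.316 mM.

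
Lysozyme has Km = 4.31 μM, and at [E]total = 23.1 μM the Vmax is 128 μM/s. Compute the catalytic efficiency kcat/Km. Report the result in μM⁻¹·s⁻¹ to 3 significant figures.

1.29 μM⁻¹·s⁻¹

kcat = Vmax/[E]total = 128/23.1 = 5.54 s⁻¹.
kcat/Km = 5.54/4.31 = 1.29 μM⁻¹·s⁻¹.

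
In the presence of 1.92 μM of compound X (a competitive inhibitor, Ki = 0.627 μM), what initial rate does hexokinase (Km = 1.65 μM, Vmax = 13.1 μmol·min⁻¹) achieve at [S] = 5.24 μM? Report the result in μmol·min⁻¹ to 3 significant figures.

With α = 1 + [I]/Ki = 1 + 1.92/0.627 = 4.062, the competitive rate law is v = Vmax[S] / (αKm + [S]).
v = 13.1×5.24 / (4.062×1.65 + 5.24) = 68.64/11.94 = 5.75 μmol·min⁻¹.

5.75 μmol·min⁻¹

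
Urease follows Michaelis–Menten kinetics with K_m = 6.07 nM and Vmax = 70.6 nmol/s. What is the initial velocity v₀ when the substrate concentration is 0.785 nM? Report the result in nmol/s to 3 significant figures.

8.08 nmol/s

v = Vmax·[S]/(Km + [S]) = 70.6 × 0.785 / (6.07 + 0.785)
  = 55.42 / 6.855 = 8.08 nmol/s.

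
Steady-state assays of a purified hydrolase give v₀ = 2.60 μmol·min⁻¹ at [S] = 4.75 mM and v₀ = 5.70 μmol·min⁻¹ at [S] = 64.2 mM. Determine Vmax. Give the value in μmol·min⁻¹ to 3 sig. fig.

6.30 μmol·min⁻¹

In reciprocal form, 1/v = (Km/Vmax)·(1/[S]) + 1/Vmax. The two points give (1/[S], 1/v) = (0.2105, 0.3846) and (0.01558, 0.1754).
Slope = (0.3846 − 0.1754)/(0.2105 − 0.01558) = 1.073; intercept = 0.3846 − 1.073×0.2105 = 0.1587.
Vmax = 1/intercept = 6.30 μmol·min⁻¹; Km = slope × Vmax = 1.073 × 6.30 = 6.76 mM.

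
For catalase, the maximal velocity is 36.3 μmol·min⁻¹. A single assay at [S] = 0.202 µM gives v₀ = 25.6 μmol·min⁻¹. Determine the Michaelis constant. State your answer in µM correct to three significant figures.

v/Vmax = 25.6/36.3 = 0.7052 = [S]/(Km+[S]).
So Km + [S] = [S]/0.7052 = 0.2864 µM, giving Km = 0.2864 − 0.202 = 0.0844 µM.

0.0844 µM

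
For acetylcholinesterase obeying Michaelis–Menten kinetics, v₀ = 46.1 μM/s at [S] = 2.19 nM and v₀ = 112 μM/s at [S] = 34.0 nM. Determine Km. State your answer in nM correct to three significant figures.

3.71 nM

In reciprocal form, 1/v = (Km/Vmax)·(1/[S]) + 1/Vmax. The two points give (1/[S], 1/v) = (0.4566, 0.02169) and (0.02941, 0.008929).
Slope = (0.02169 − 0.008929)/(0.4566 − 0.02941) = 0.02988; intercept = 0.02169 − 0.02988×0.4566 = 0.008050.
Vmax = 1/intercept = 124 μM/s; Km = slope × Vmax = 0.02988 × 124 = 3.71 nM.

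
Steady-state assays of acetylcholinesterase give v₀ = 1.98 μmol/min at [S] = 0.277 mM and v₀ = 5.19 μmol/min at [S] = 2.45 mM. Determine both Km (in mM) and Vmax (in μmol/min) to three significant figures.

In reciprocal form, 1/v = (Km/Vmax)·(1/[S]) + 1/Vmax. The two points give (1/[S], 1/v) = (3.610, 0.5051) and (0.4082, 0.1927).
Slope = (0.5051 − 0.1927)/(3.610 − 0.4082) = 0.09756; intercept = 0.5051 − 0.09756×3.610 = 0.1529.
Vmax = 1/intercept = 6.54 μmol/min; Km = slope × Vmax = 0.09756 × 6.54 = 0.638 mM.

Km = 0.638 mM; Vmax = 6.54 μmol/min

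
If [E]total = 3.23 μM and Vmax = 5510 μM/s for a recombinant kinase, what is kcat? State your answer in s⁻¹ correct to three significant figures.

1710 s⁻¹

kcat = Vmax/[E]total = 5510 μM/s / 3.23 μM = 1710 s⁻¹.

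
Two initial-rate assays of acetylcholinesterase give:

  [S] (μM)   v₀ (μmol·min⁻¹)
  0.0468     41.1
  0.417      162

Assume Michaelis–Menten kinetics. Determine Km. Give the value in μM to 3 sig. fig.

0.247 μM

From v = Vmax[S]/(Km+[S]), each point gives Vmax = v(Km+[S])/[S].
Equating: 41.1(Km+0.0468)/0.0468 = 162(Km+0.417)/0.417.
878.2·Km + 41.1 = 388.5·Km + 162, so (878.2 − 388.5)·Km = 162 − 41.1.
Km = 120.9/489.7 = 0.247 μM; then Vmax = 41.1(0.247+0.0468)/0.0468 = 258 μmol·min⁻¹.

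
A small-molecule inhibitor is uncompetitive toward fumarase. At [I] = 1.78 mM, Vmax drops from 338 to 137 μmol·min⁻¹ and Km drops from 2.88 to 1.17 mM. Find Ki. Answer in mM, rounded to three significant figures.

1.21 mM

Uncompetitive: Vmax,app = Vmax/α (and Km,app = Km/α) with α = 1 + [I]/Ki.
α = Vmax/Vmax,app = 338/137 = 2.467.
Ki = [I]/(α − 1) = 1.78/1.467 = 1.21 mM.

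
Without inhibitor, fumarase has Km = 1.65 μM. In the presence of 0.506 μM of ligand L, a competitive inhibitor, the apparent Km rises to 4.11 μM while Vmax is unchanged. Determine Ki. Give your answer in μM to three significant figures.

Competitive: Km,app = α·Km with α = 1 + [I]/Ki.
α = Km,app/Km = 4.11/1.65 = 2.491.
Ki = [I]/(α − 1) = 0.506/1.491 = 0.339 μM.

0.339 μM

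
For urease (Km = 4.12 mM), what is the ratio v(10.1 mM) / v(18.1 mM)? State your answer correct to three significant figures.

0.872

Since Vmax cancels, v₂/v₁ = [S]₂(Km+[S]₁) / [S]₁(Km+[S]₂).
= 10.1×(4.12+18.1) / (18.1×(4.12+10.1)) = 224.4/257.4 = 0.872.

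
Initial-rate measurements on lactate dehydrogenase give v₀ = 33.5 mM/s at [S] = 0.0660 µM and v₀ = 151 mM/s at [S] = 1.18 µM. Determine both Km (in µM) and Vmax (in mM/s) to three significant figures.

Km = 0.310 µM; Vmax = 191 mM/s

From v = Vmax[S]/(Km+[S]), each point gives Vmax = v(Km+[S])/[S].
Equating: 33.5(Km+0.0660)/0.0660 = 151(Km+1.18)/1.18.
507.6·Km + 33.5 = 128.0·Km + 151, so (507.6 − 128.0)·Km = 151 − 33.5.
Km = 117.5/379.6 = 0.310 µM; then Vmax = 33.5(0.310+0.0660)/0.0660 = 191 mM/s.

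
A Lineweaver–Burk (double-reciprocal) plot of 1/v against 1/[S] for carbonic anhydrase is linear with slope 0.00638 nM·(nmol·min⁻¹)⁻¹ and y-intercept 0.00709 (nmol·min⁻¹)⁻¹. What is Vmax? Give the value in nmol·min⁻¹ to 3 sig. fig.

141 nmol·min⁻¹

The y-intercept of a Lineweaver–Burk plot equals 1/Vmax, so Vmax = 1/0.00709 = 141 nmol·min⁻¹.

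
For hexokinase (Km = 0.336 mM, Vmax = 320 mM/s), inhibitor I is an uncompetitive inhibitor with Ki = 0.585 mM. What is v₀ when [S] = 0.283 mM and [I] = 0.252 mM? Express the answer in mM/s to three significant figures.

With α = 1 + [I]/Ki = 1 + 0.252/0.585 = 1.431, the uncompetitive rate law is v = (Vmax/α)·[S] / (Km/α + [S]).
v = (320/1.431)×0.283 / (0.336/1.431 + 0.283) = 63.29/0.5178 = 122 mM/s.

122 mM/s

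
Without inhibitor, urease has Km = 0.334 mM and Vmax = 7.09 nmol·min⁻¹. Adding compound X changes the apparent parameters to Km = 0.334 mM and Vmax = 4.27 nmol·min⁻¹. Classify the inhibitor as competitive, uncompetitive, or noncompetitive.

noncompetitive

Vmax decreases (7.09 → 4.27 nmol·min⁻¹) while Km is unchanged — pure noncompetitive inhibition.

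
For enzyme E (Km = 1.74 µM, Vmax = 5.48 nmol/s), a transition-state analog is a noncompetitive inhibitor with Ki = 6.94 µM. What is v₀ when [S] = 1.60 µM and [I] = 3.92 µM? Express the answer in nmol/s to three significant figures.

1.68 nmol/s

With α = 1 + [I]/Ki = 1 + 3.92/6.94 = 1.565, the noncompetitive rate law is v = (Vmax/α)·[S] / (Km + [S]).
v = (5.48/1.565)×1.60 / (1.74 + 1.60) = 5.603/3.340 = 1.68 nmol/s.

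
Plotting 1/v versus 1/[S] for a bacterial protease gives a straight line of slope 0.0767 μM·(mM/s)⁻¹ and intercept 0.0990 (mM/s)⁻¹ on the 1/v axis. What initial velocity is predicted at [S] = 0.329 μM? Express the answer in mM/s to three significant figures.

3.01 mM/s

The y-intercept is 1/Vmax, so Vmax = 1/0.0990 = 10.1 mM/s.
The slope is Km/Vmax, so Km = 0.0767 × 10.1 = 0.775 μM.
Then v = 10.1 × 0.329/(0.775 + 0.329) = 3.01 mM/s.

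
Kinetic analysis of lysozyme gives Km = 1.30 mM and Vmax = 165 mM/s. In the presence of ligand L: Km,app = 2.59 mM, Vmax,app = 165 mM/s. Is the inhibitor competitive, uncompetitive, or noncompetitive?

Km increases (1.30 → 2.59 mM) while Vmax is unchanged — the hallmark of competitive inhibition.

competitive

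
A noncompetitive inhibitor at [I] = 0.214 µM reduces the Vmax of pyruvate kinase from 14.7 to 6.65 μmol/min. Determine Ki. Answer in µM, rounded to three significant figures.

0.177 µM

Noncompetitive: Vmax,app = Vmax/α with α = 1 + [I]/Ki.
α = Vmax/Vmax,app = 14.7/6.65 = 2.211.
Since α = 1 + [I]/Ki, [I]/Ki = 2.211 − 1 = 1.211 and Ki = 0.214/1.211 = 0.177 µM.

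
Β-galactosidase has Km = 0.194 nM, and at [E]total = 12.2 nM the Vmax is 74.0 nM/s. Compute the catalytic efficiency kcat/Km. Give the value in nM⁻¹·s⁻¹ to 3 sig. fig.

31.3 nM⁻¹·s⁻¹

kcat = Vmax/[E]total = 74.0/12.2 = 6.07 s⁻¹.
kcat/Km = 6.07/0.194 = 31.3 nM⁻¹·s⁻¹.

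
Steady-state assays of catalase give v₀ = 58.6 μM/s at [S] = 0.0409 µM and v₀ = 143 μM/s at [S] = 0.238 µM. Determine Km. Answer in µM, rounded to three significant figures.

In reciprocal form, 1/v = (Km/Vmax)·(1/[S]) + 1/Vmax. The two points give (1/[S], 1/v) = (24.45, 0.01706) and (4.202, 0.006993).
Slope = (0.01706 − 0.006993)/(24.45 − 4.202) = 0.0004974; intercept = 0.01706 − 0.0004974×24.45 = 0.004903.
Vmax = 1/intercept = 204 μM/s; Km = slope × Vmax = 0.0004974 × 204 = 0.101 µM.

0.101 µM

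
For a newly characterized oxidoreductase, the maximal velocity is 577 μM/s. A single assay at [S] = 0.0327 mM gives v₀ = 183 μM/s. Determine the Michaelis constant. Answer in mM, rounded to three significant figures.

0.0704 mM

From v = Vmax[S]/(Km+[S]), Km = [S](Vmax − v)/v.
Km = 0.0327 × (577 − 183) / 183 = 12.88/183 = 0.0704 mM.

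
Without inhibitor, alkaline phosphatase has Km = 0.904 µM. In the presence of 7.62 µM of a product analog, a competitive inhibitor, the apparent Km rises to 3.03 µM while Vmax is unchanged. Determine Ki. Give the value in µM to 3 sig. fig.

3.24 µM

Competitive: Km,app = α·Km with α = 1 + [I]/Ki.
α = Km,app/Km = 3.03/0.904 = 3.352.
Since α = 1 + [I]/Ki, [I]/Ki = 3.352 − 1 = 2.352 and Ki = 7.62/2.352 = 3.24 µM.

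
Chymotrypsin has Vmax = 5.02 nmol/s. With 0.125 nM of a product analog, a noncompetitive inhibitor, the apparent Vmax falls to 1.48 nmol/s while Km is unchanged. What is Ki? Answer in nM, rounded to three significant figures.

Noncompetitive: Vmax,app = Vmax/α with α = 1 + [I]/Ki.
α = Vmax/Vmax,app = 5.02/1.48 = 3.392.
Ki = [I]/(α − 1) = 0.125/2.392 = 0.0523 nM.

0.0523 nM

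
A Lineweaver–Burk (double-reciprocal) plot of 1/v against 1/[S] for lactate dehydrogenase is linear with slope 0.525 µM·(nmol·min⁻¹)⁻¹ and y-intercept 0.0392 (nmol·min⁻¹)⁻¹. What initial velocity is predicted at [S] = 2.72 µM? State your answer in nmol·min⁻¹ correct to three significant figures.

The y-intercept is 1/Vmax, so Vmax = 1/0.0392 = 25.5 nmol·min⁻¹.
The slope is Km/Vmax, so Km = 0.525 × 25.5 = 13.4 µM.
Then v = 25.5 × 2.72/(13.4 + 2.72) = 4.31 nmol·min⁻¹.

4.31 nmol·min⁻¹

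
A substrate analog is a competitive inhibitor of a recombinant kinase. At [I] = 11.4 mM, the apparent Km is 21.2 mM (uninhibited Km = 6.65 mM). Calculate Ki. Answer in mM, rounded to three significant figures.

Competitive: Km,app = α·Km with α = 1 + [I]/Ki.
α = Km,app/Km = 21.2/6.65 = 3.188.
Ki = [I]/(α − 1) = 11.4/2.188 = 5.21 mM.

5.21 mM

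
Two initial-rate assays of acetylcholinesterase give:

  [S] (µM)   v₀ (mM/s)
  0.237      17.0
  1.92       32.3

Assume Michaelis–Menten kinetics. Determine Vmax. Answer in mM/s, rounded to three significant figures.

From v = Vmax[S]/(Km+[S]), each point gives Vmax = v(Km+[S])/[S].
Equating: 17.0(Km+0.237)/0.237 = 32.3(Km+1.92)/1.92.
71.73·Km + 17.0 = 16.82·Km + 32.3, so (71.73 − 16.82)·Km = 32.3 − 17.0.
Km = 15.30/54.91 = 0.279 µM; then Vmax = 17.0(0.279+0.237)/0.237 = 37.0 mM/s.

37.0 mM/s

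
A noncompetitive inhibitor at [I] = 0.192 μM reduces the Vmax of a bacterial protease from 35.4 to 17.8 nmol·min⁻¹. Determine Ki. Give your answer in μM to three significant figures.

Noncompetitive: Vmax,app = Vmax/α with α = 1 + [I]/Ki.
α = Vmax/Vmax,app = 35.4/17.8 = 1.989.
Since α = 1 + [I]/Ki, [I]/Ki = 1.989 − 1 = 0.9888 and Ki = 0.192/0.9888 = 0.194 μM.

0.194 μM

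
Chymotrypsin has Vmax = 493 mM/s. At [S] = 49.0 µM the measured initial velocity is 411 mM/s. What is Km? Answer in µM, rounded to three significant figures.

From v = Vmax[S]/(Km+[S]), Km = [S](Vmax − v)/v.
Km = 49.0 × (493 − 411) / 411 = 4018/411 = 9.78 µM.

9.78 µM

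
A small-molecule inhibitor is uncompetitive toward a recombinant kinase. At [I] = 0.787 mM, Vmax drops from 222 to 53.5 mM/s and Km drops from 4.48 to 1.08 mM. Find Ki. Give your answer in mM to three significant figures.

Uncompetitive: Vmax,app = Vmax/α (and Km,app = Km/α) with α = 1 + [I]/Ki.
α = Vmax/Vmax,app = 222/53.5 = 4.150.
Ki = [I]/(α − 1) = 0.787/3.150 = 0.250 mM.

0.250 mM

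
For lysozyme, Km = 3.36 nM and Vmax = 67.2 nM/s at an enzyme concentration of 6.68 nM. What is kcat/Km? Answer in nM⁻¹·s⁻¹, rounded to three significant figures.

kcat = Vmax/[E]total = 67.2/6.68 = 10.1 s⁻¹.
kcat/Km = 10.1/3.36 = 2.99 nM⁻¹·s⁻¹.

2.99 nM⁻¹·s⁻¹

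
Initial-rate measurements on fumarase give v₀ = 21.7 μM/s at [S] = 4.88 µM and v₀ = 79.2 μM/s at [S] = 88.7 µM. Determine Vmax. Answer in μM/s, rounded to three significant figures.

From v = Vmax[S]/(Km+[S]), each point gives Vmax = v(Km+[S])/[S].
Equating: 21.7(Km+4.88)/4.88 = 79.2(Km+88.7)/88.7.
4.447·Km + 21.7 = 0.8929·Km + 79.2, so (4.447 − 0.8929)·Km = 79.2 − 21.7.
Km = 57.50/3.554 = 16.2 µM; then Vmax = 21.7(16.2+4.88)/4.88 = 93.6 μM/s.

93.6 μM/s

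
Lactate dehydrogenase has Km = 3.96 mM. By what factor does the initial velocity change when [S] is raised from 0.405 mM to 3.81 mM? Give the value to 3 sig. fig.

5.28

The fractional saturations are [S]/(Km+[S]) = 0.405/4.365 = 0.09278 and 3.81/7.770 = 0.4903.
v₂/v₁ is just their ratio: 0.4903/0.09278 = 5.28.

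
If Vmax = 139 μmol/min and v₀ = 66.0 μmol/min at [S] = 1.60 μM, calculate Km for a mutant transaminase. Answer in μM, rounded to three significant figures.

v/Vmax = 66.0/139 = 0.4748 = [S]/(Km+[S]).
So Km + [S] = [S]/0.4748 = 3.370 μM, giving Km = 3.370 − 1.60 = 1.77 μM.

1.77 μM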